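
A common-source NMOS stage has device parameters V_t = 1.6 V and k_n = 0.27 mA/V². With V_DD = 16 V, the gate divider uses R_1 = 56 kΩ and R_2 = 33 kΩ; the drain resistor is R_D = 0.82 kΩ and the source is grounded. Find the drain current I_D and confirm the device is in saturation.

V_G = V_DD·R_2/(R_1+R_2) = 16×33/89 = 5.93 V. With the source grounded, V_GS = V_G = 5.93 V.
Assume saturation: I_D = (k_n/2)(V_GS − V_t)² = (0.27/2)×(5.93 − 1.6)² = 0.135×4.33² = 2.53 mA.
V_DS = V_DD − I_D·R_D = 16 − 2.53×0.82 = 13.9 V.
Saturation requires V_DS ≥ V_GS − V_t = 4.33 V; 13.9 ≥ 4.33 ✓.

I_D ≈ 2.5 mA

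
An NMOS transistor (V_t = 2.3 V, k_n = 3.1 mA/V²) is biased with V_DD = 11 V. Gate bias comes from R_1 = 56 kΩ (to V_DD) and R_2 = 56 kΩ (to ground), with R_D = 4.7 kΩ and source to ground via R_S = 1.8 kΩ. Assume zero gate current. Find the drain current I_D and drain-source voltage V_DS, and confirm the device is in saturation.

V_G = V_DD·R_2/(R_1+R_2) = 11×56/112 = 5.5 V.
Assume saturation: I_D = (k_n/2)(V_GS − V_t)² with V_GS = V_G − I_D·R_S = 5.5 − 1.8·I_D.
Substituting gives 5.02·I_D² − 18.9·I_D + 15.9 = 0, with roots I_D = 1.27 or 2.48 mA.
The root I_D = 2.48 mA gives V_GS = 1.03 V ≤ V_t, so take I_D = 1.27 mA.
Then V_GS = 3.21 V and V_DS = V_DD − I_D(R_D+R_S) = 11 − 1.27×6.5 = 2.72 V.
Saturation requires V_DS ≥ V_GS − V_t = 0.907 V; 2.72 ≥ 0.907 ✓.

I_D ≈ 1.3 mA, V_DS ≈ 2.7 V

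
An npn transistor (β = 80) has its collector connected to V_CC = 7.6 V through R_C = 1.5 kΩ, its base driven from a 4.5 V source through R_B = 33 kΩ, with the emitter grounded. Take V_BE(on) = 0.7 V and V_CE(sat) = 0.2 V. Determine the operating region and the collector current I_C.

Assume active: I_B = (4.5 − 0.7)/33 = 0.115 mA, giving I_C = β·I_B = 9.21 mA.
But then V_CE = 7.6 − 9.21×1.5 = -6.22 V < V_CE(sat) = 0.2 V — impossible in the active region.
So the transistor is saturated. With V_CE = 0.2 V, I_C = (V_CC − 0.2)/R_C = 7.4/1.5 = 4.93 mA.
Check: β·I_B = 9.21 mA > I_C = 4.93 mA, confirming saturation.

saturation; I_C ≈ 4.9 mA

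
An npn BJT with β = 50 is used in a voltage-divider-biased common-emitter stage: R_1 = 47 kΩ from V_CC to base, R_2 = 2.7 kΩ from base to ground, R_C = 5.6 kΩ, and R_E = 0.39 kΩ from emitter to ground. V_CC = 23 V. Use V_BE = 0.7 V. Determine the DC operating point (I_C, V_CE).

I_C ≈ 1.2 mA, V_CE ≈ 16 V

Thevenize the base divider: V_Th = V_CC·R_2/(R_1+R_2) = 23×2.7/49.7 = 1.25 V, R_Th = R_1‖R_2 = 2.55 kΩ.
Base-emitter loop: V_Th = I_B·R_Th + V_BE + (β+1)I_B·R_E, so I_B = (1.25 − 0.7) / (2.55 + 51×0.39) = 0.0245 mA.
I_C = β·I_B = 50×0.0245 = 1.22 mA, and I_E = (β+1)I_B = 1.25 mA.
V_CE = V_CC − I_C·R_C − I_E·R_E = 23 − 1.22×5.6 − 1.25×0.39 = 15.7 V.
V_CE = 15.7 V > 0.2 V confirms active-region operation.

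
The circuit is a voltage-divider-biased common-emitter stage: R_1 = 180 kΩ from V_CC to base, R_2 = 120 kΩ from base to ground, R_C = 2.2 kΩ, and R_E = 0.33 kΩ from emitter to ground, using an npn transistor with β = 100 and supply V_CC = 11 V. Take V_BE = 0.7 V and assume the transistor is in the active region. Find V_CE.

V_CE ≈ 2.1 V

Thevenize the base divider: V_Th = V_CC·R_2/(R_1+R_2) = 11×120/300 = 4.4 V, R_Th = R_1‖R_2 = 72 kΩ.
Base-emitter loop: V_Th = I_B·R_Th + V_BE + (β+1)I_B·R_E, so I_B = (4.4 − 0.7) / (72 + 101×0.33) = 0.0351 mA.
I_C = β·I_B = 100×0.0351 = 3.51 mA, and I_E = (β+1)I_B = 3.55 mA.
V_CE = V_CC − I_C·R_C − I_E·R_E = 11 − 3.51×2.2 − 3.55×0.33 = 2.1 V.
V_CE = 2.1 V > 0.2 V confirms active-region operation.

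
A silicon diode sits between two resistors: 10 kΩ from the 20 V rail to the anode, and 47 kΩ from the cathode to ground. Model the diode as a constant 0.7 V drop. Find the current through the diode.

The two resistors are in series with the diode, so KVL gives 20 = I·10 + 0.7 + I·47.
I = (20 − 0.7) / (10 + 47) kΩ = 19.3 / 57 = 0.339 mA.

I ≈ 0.34 mA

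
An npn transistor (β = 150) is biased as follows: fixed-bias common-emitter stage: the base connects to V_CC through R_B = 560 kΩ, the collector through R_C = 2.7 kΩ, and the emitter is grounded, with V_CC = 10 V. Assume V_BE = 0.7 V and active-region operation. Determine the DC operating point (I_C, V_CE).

I_C ≈ 2.5 mA, V_CE ≈ 3.3 V

Base loop: V_CC = I_B·R_B + V_BE, so I_B = (10 − 0.7)/560 kΩ = 0.0166 mA.
In the active region I_C = β·I_B = 150 × 0.0166 = 2.49 mA.
Collector loop: V_CE = V_CC − I_C·R_C = 10 − 2.49×2.7 = 3.27 V.
Since V_CE = 3.27 V > V_CE(sat) ≈ 0.2 V, the transistor is in the active region as assumed.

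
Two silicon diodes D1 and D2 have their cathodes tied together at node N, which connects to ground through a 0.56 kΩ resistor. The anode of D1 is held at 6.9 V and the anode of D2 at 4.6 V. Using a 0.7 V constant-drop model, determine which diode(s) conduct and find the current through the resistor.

Assume both conduct. Then node N would need to be at both 6.9−0.7 = 6.2 V and 4.6−0.7 = 3.9 V, which is impossible.
Assume only D1 conducts: V_N = 6.9 − 0.7 = 6.2 V, so I_R = 6.2/0.56 = 11.1 mA.
Check D2: its anode-to-cathode voltage is 4.6 − 6.2 = -1.6 V < 0.7 V, so it is off. The assumption is consistent.

Only D1 conducts; I_R ≈ 11 mA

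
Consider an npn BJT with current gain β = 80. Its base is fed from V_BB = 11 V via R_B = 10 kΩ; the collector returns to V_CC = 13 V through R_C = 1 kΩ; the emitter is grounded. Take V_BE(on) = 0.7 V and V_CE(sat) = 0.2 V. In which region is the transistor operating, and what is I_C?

saturation; I_C ≈ 13 mA

Assume active: I_B = (11 − 0.7)/10 = 1.03 mA, giving I_C = β·I_B = 82.4 mA.
But then V_CE = 13 − 82.4×1 = -69.4 V < V_CE(sat) = 0.2 V — impossible in the active region.
So the transistor is saturated. With V_CE = 0.2 V, I_C = (V_CC − 0.2)/R_C = 12.8/1 = 12.8 mA.
Check: β·I_B = 82.4 mA > I_C = 12.8 mA, confirming saturation.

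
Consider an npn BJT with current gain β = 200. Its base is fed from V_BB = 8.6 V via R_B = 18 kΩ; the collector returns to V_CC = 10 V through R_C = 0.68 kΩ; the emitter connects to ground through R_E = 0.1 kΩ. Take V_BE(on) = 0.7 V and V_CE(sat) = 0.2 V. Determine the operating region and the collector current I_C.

saturation; I_C ≈ 13 mA

Assume active: I_B = (8.6 − 0.7)/(18 + 201×0.1) = 0.207 mA, I_C = β·I_B = 41.5 mA.
Then V_CE = 10 − 41.5×0.68 − 41.7×0.1 = -22.4 V < 0.2 V — the active assumption fails.
Re-solve with V_CE = 0.2 V. KCL at the emitter: V_E/R_E = (V_BB−0.7−V_E)/R_B + (V_CC−0.2−V_E)/R_C, giving V_E = 1.29 V.
I_C = (V_CC − 0.2 − V_E)/R_C = (9.8 − 1.29)/0.68 = 12.5 mA.
Check: I_B = (7.9 − 1.29)/18 = 0.367 mA, and β·I_B = 73.5 mA > I_C, confirming saturation.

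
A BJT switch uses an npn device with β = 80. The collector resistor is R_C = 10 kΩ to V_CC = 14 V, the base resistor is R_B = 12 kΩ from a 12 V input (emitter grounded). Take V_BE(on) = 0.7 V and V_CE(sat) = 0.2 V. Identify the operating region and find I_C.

saturation; I_C ≈ 1.4 mA

Assume active: I_B = (12 − 0.7)/12 = 0.942 mA, giving I_C = β·I_B = 75.3 mA.
But then V_CE = 14 − 75.3×10 = -739 V < V_CE(sat) = 0.2 V — impossible in the active region.
So the transistor is saturated. With V_CE = 0.2 V, I_C = (V_CC − 0.2)/R_C = 13.8/10 = 1.38 mA.
Check: β·I_B = 75.3 mA > I_C = 1.38 mA, confirming saturation.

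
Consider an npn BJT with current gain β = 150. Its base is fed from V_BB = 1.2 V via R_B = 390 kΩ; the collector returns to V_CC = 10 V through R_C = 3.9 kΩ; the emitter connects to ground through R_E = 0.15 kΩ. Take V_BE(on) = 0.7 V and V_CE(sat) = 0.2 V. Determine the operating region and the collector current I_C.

Assume active. Base-emitter loop: I_B = (V_BB − V_BE)/(R_B + (β+1)R_E) = (1.2 − 0.7)/(390 + 151×0.15) = 0.00121 mA.
I_C = β·I_B = 150×0.00121 = 0.182 mA.
V_CE = V_CC − I_C·R_C − I_E·R_E = 10 − 0.182×3.9 − 0.183×0.15 = 9.26 V > V_CE(sat), so the active-region assumption holds.

active; I_C ≈ 0.18 mA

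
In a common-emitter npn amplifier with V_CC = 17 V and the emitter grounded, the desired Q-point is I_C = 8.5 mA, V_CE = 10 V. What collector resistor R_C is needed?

Collector loop: V_CC = I_C·R_C + V_CE.
R_C = (V_CC − V_CE)/I_C = (17 − 10)/8.5 = 0.824 kΩ.

R_C ≈ 0.82 kΩ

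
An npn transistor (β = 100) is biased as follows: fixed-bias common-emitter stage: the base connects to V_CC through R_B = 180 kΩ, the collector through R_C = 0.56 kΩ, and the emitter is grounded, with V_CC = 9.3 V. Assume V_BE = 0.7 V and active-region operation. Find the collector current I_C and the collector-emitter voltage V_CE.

Base loop: V_CC = I_B·R_B + V_BE, so I_B = (9.3 − 0.7)/180 kΩ = 0.0478 mA.
In the active region I_C = β·I_B = 100 × 0.0478 = 4.78 mA.
Collector loop: V_CE = V_CC − I_C·R_C = 9.3 − 4.78×0.56 = 6.62 V.
Since V_CE = 6.62 V > V_CE(sat) ≈ 0.2 V, the transistor is in the active region as assumed.

I_C ≈ 4.8 mA, V_CE ≈ 6.6 V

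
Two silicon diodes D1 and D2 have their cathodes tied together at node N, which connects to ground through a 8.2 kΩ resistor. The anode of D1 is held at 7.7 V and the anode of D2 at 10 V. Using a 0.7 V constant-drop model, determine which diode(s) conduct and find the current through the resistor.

Only D2 conducts; I_R ≈ 1.1 mA

Assume both conduct. Then node N would need to be at both 7.7−0.7 = 7 V and 10−0.7 = 9.3 V, which is impossible.
Assume only D2 conducts: V_N = 10 − 0.7 = 9.3 V, so I_R = 9.3/8.2 = 1.13 mA.
Check D1: its anode-to-cathode voltage is 7.7 − 9.3 = -1.6 V < 0.7 V, so it is off. The assumption is consistent.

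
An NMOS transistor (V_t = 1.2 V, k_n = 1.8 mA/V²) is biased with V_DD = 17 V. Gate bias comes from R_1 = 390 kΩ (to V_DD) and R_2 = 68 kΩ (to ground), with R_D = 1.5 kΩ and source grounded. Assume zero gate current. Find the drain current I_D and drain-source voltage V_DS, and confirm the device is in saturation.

I_D ≈ 1.6 mA, V_DS ≈ 15 V

V_G = V_DD·R_2/(R_1+R_2) = 17×68/458 = 2.52 V. With the source grounded, V_GS = V_G = 2.52 V.
Assume saturation: I_D = (k_n/2)(V_GS − V_t)² = (1.8/2)×(2.52 − 1.2)² = 0.9×1.32² = 1.58 mA.
V_DS = V_DD − I_D·R_D = 17 − 1.58×1.5 = 14.6 V.
Saturation requires V_DS ≥ V_GS − V_t = 1.32 V; 14.6 ≥ 1.32 ✓.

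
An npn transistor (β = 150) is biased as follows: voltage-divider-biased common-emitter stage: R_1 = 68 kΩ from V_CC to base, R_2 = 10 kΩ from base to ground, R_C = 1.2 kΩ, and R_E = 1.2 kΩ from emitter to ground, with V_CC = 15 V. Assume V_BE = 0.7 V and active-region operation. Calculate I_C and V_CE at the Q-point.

Thevenize the base divider: V_Th = V_CC·R_2/(R_1+R_2) = 15×10/78 = 1.92 V, R_Th = R_1‖R_2 = 8.72 kΩ.
Base-emitter loop: V_Th = I_B·R_Th + V_BE + (β+1)I_B·R_E, so I_B = (1.92 − 0.7) / (8.72 + 151×1.2) = 0.00644 mA.
I_C = β·I_B = 150×0.00644 = 0.966 mA, and I_E = (β+1)I_B = 0.972 mA.
V_CE = V_CC − I_C·R_C − I_E·R_E = 15 − 0.966×1.2 − 0.972×1.2 = 12.7 V.
V_CE = 12.7 V > 0.2 V confirms active-region operation.

I_C ≈ 0.97 mA, V_CE ≈ 13 V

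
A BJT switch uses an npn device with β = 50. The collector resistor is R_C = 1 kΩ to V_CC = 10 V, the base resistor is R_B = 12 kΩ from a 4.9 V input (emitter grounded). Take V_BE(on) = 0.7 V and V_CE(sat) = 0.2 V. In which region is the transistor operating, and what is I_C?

saturation; I_C ≈ 9.8 mA

Assume active: I_B = (4.9 − 0.7)/12 = 0.35 mA, giving I_C = β·I_B = 17.5 mA.
But then V_CE = 10 − 17.5×1 = -7.5 V < V_CE(sat) = 0.2 V — impossible in the active region.
So the transistor is saturated. With V_CE = 0.2 V, I_C = (V_CC − 0.2)/R_C = 9.8/1 = 9.8 mA.
Check: β·I_B = 17.5 mA > I_C = 9.8 mA, confirming saturation.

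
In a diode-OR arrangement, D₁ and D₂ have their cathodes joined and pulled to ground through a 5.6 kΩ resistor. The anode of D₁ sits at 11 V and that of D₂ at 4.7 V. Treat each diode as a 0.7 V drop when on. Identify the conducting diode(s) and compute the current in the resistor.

Assume both conduct. Then node N would need to be at both 11−0.7 = 10.3 V and 4.7−0.7 = 4 V, which is impossible.
Assume only D₁ conducts: V_N = 11 − 0.7 = 10.3 V, so I_R = 10.3/5.6 = 1.84 mA.
Check D₂: its anode-to-cathode voltage is 4.7 − 10.3 = -5.6 V < 0.7 V, so it is off. The assumption is consistent.

Only D₁ conducts; I_R ≈ 1.8 mA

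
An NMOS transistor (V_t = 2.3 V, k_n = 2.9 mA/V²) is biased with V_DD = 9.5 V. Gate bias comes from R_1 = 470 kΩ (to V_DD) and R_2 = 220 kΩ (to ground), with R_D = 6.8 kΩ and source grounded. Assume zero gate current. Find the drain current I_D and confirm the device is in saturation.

I_D ≈ 0.77 mA

V_G = V_DD·R_2/(R_1+R_2) = 9.5×220/690 = 3.03 V. With the source grounded, V_GS = V_G = 3.03 V.
Assume saturation: I_D = (k_n/2)(V_GS − V_t)² = (2.9/2)×(3.03 − 2.3)² = 1.45×0.729² = 0.771 mA.
V_DS = V_DD − I_D·R_D = 9.5 − 0.771×6.8 = 4.26 V.
Saturation requires V_DS ≥ V_GS − V_t = 0.729 V; 4.26 ≥ 0.729 ✓.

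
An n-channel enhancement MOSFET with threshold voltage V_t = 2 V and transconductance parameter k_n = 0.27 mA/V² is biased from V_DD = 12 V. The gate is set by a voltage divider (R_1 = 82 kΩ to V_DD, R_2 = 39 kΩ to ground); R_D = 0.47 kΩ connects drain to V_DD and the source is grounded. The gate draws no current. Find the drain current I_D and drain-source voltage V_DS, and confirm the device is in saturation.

I_D ≈ 0.47 mA, V_DS ≈ 12 V

V_G = V_DD·R_2/(R_1+R_2) = 12×39/121 = 3.87 V. With the source grounded, V_GS = V_G = 3.87 V.
Assume saturation: I_D = (k_n/2)(V_GS − V_t)² = (0.27/2)×(3.87 − 2)² = 0.135×1.87² = 0.471 mA.
V_DS = V_DD − I_D·R_D = 12 − 0.471×0.47 = 11.8 V.
Saturation requires V_DS ≥ V_GS − V_t = 1.87 V; 11.8 ≥ 1.87 ✓.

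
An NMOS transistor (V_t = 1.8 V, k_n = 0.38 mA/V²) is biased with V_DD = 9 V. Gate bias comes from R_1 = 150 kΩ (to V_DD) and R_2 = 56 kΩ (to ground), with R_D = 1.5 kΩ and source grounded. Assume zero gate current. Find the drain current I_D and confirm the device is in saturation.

I_D ≈ 0.079 mA

V_G = V_DD·R_2/(R_1+R_2) = 9×56/206 = 2.45 V. With the source grounded, V_GS = V_G = 2.45 V.
Assume saturation: I_D = (k_n/2)(V_GS − V_t)² = (0.38/2)×(2.45 − 1.8)² = 0.19×0.647² = 0.0794 mA.
V_DS = V_DD − I_D·R_D = 9 − 0.0794×1.5 = 8.88 V.
Saturation requires V_DS ≥ V_GS − V_t = 0.647 V; 8.88 ≥ 0.647 ✓.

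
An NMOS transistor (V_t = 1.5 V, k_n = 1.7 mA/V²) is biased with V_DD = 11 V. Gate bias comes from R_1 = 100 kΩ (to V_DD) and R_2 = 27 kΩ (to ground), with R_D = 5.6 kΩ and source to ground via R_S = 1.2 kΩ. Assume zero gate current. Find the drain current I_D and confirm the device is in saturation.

V_G = V_DD·R_2/(R_1+R_2) = 11×27/127 = 2.34 V.
Assume saturation: I_D = (k_n/2)(V_GS − V_t)² with V_GS = V_G − I_D·R_S = 2.34 − 1.2·I_D.
Substituting gives 1.22·I_D² − 2.71·I_D + 0.598 = 0, with roots I_D = 0.248 or 1.97 mA.
The root I_D = 1.97 mA gives V_GS = -0.0209 V ≤ V_t, so take I_D = 0.248 mA.
Then V_GS = 2.04 V and V_DS = V_DD − I_D(R_D+R_S) = 11 − 0.248×6.8 = 9.31 V.
Saturation requires V_DS ≥ V_GS − V_t = 0.541 V; 9.31 ≥ 0.541 ✓.

I_D ≈ 0.25 mA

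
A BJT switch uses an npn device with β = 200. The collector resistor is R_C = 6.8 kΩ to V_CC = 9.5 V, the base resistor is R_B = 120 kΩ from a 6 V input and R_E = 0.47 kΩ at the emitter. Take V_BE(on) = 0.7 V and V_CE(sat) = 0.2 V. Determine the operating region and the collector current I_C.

Assume active: I_B = (6 − 0.7)/(120 + 201×0.47) = 0.0247 mA, I_C = β·I_B = 4.94 mA.
Then V_CE = 9.5 − 4.94×6.8 − 4.97×0.47 = -26.4 V < 0.2 V — the active assumption fails.
Re-solve with V_CE = 0.2 V. KCL at the emitter: V_E/R_E = (V_BB−0.7−V_E)/R_B + (V_CC−0.2−V_E)/R_C, giving V_E = 0.618 V.
I_C = (V_CC − 0.2 − V_E)/R_C = (9.3 − 0.618)/6.8 = 1.28 mA.
Check: I_B = (5.3 − 0.618)/120 = 0.039 mA, and β·I_B = 7.8 mA > I_C, confirming saturation.

saturation; I_C ≈ 1.3 mA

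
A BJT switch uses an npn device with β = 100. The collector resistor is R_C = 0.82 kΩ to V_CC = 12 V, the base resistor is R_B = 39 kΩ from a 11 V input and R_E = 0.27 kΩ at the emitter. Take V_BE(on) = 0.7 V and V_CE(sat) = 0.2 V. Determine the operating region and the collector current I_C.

Assume active: I_B = (11 − 0.7)/(39 + 101×0.27) = 0.155 mA, I_C = β·I_B = 15.5 mA.
Then V_CE = 12 − 15.5×0.82 − 15.7×0.27 = -4.98 V < 0.2 V — the active assumption fails.
Re-solve with V_CE = 0.2 V. KCL at the emitter: V_E/R_E = (V_BB−0.7−V_E)/R_B + (V_CC−0.2−V_E)/R_C, giving V_E = 2.96 V.
I_C = (V_CC − 0.2 − V_E)/R_C = (11.8 − 2.96)/0.82 = 10.8 mA.
Check: I_B = (10.3 − 2.96)/39 = 0.188 mA, and β·I_B = 18.8 mA > I_C, confirming saturation.

saturation; I_C ≈ 11 mA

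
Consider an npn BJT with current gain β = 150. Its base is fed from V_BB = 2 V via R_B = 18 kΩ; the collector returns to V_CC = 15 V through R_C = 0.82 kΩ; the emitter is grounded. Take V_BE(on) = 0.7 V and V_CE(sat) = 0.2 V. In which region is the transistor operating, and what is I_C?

Assume active. Base-emitter loop: I_B = (V_BB − V_BE)/R_B = (2 − 0.7)/18 = 0.0722 mA.
I_C = β·I_B = 150×0.0722 = 10.8 mA.
V_CE = V_CC − I_C·R_C = 15 − 10.8×0.82 = 6.12 V > V_CE(sat), so the active-region assumption holds.

active; I_C ≈ 11 mA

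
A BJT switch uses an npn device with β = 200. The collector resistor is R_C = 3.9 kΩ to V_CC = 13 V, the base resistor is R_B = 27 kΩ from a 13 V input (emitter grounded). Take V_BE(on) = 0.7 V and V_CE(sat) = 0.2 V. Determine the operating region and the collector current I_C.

Assume active: I_B = (13 − 0.7)/27 = 0.456 mA, giving I_C = β·I_B = 91.1 mA.
But then V_CE = 13 − 91.1×3.9 = -342 V < V_CE(sat) = 0.2 V — impossible in the active region.
So the transistor is saturated. With V_CE = 0.2 V, I_C = (V_CC − 0.2)/R_C = 12.8/3.9 = 3.28 mA.
Check: β·I_B = 91.1 mA > I_C = 3.28 mA, confirming saturation.

saturation; I_C ≈ 3.3 mA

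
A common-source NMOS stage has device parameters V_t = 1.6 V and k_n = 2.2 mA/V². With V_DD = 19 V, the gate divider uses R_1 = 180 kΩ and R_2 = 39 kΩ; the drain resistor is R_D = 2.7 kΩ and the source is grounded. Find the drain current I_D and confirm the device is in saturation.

I_D ≈ 3.5 mA

V_G = V_DD·R_2/(R_1+R_2) = 19×39/219 = 3.38 V. With the source grounded, V_GS = V_G = 3.38 V.
Assume saturation: I_D = (k_n/2)(V_GS − V_t)² = (2.2/2)×(3.38 − 1.6)² = 1.1×1.78² = 3.5 mA.
V_DS = V_DD − I_D·R_D = 19 − 3.5×2.7 = 9.55 V.
Saturation requires V_DS ≥ V_GS − V_t = 1.78 V; 9.55 ≥ 1.78 ✓.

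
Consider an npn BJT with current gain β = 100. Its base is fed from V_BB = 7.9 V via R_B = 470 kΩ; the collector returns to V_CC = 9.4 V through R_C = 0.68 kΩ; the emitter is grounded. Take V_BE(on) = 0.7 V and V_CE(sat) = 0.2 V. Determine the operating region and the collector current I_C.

active; I_C ≈ 1.5 mA

Assume active. Base-emitter loop: I_B = (V_BB − V_BE)/R_B = (7.9 − 0.7)/470 = 0.0153 mA.
I_C = β·I_B = 100×0.0153 = 1.53 mA.
V_CE = V_CC − I_C·R_C = 9.4 − 1.53×0.68 = 8.36 V > V_CE(sat), so the active-region assumption holds.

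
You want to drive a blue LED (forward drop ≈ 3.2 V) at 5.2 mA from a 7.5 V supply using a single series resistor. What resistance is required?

R ≈ 0.83 kΩ

The resistor drops V_S − V_D = 7.5 − 3.2 = 4.3 V at 5.2 mA.
R = 4.3 V / 5.2 mA = 0.827 kΩ.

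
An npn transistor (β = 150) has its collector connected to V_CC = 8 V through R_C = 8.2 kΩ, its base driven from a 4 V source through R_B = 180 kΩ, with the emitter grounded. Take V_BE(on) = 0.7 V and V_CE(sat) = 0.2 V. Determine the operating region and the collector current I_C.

Assume active: I_B = (4 − 0.7)/180 = 0.0183 mA, giving I_C = β·I_B = 2.75 mA.
But then V_CE = 8 − 2.75×8.2 = -14.5 V < V_CE(sat) = 0.2 V — impossible in the active region.
So the transistor is saturated. With V_CE = 0.2 V, I_C = (V_CC − 0.2)/R_C = 7.8/8.2 = 0.951 mA.
Check: β·I_B = 2.75 mA > I_C = 0.951 mA, confirming saturation.

saturation; I_C ≈ 0.95 mA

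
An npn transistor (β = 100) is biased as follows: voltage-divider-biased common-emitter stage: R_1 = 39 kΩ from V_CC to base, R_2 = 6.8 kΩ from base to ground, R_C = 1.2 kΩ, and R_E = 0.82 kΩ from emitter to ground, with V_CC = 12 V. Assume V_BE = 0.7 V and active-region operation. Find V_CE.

Thevenize the base divider: V_Th = V_CC·R_2/(R_1+R_2) = 12×6.8/45.8 = 1.78 V, R_Th = R_1‖R_2 = 5.79 kΩ.
Base-emitter loop: V_Th = I_B·R_Th + V_BE + (β+1)I_B·R_E, so I_B = (1.78 − 0.7) / (5.79 + 101×0.82) = 0.0122 mA.
I_C = β·I_B = 100×0.0122 = 1.22 mA, and I_E = (β+1)I_B = 1.23 mA.
V_CE = V_CC − I_C·R_C − I_E·R_E = 12 − 1.22×1.2 − 1.23×0.82 = 9.52 V.
V_CE = 9.52 V > 0.2 V confirms active-region operation.

V_CE ≈ 9.5 V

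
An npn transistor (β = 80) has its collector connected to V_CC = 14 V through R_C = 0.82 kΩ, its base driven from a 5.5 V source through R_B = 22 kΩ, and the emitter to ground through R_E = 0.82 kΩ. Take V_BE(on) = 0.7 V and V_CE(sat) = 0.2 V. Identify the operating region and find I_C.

Assume active. Base-emitter loop: I_B = (V_BB − V_BE)/(R_B + (β+1)R_E) = (5.5 − 0.7)/(22 + 81×0.82) = 0.0543 mA.
I_C = β·I_B = 80×0.0543 = 4.34 mA.
V_CE = V_CC − I_C·R_C − I_E·R_E = 14 − 4.34×0.82 − 4.4×0.82 = 6.83 V > V_CE(sat), so the active-region assumption holds.

active; I_C ≈ 4.3 mA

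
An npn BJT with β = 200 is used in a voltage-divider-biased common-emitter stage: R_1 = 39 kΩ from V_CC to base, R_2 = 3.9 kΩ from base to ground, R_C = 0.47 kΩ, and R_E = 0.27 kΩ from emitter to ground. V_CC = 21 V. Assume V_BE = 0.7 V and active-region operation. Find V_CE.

V_CE ≈ 18 V

Thevenize the base divider: V_Th = V_CC·R_2/(R_1+R_2) = 21×3.9/42.9 = 1.91 V, R_Th = R_1‖R_2 = 3.55 kΩ.
Base-emitter loop: V_Th = I_B·R_Th + V_BE + (β+1)I_B·R_E, so I_B = (1.91 − 0.7) / (3.55 + 201×0.27) = 0.0209 mA.
I_C = β·I_B = 200×0.0209 = 4.18 mA, and I_E = (β+1)I_B = 4.2 mA.
V_CE = V_CC − I_C·R_C − I_E·R_E = 21 − 4.18×0.47 − 4.2×0.27 = 17.9 V.
V_CE = 17.9 V > 0.2 V confirms active-region operation.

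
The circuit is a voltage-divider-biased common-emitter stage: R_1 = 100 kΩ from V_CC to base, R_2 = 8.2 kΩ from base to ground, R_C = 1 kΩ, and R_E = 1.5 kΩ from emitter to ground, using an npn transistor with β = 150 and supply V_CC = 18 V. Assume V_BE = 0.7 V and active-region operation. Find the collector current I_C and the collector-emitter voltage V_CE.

Thevenize the base divider: V_Th = V_CC·R_2/(R_1+R_2) = 18×8.2/108 = 1.36 V, R_Th = R_1‖R_2 = 7.58 kΩ.
Base-emitter loop: V_Th = I_B·R_Th + V_BE + (β+1)I_B·R_E, so I_B = (1.36 − 0.7) / (7.58 + 151×1.5) = 0.00284 mA.
I_C = β·I_B = 150×0.00284 = 0.426 mA, and I_E = (β+1)I_B = 0.428 mA.
V_CE = V_CC − I_C·R_C − I_E·R_E = 18 − 0.426×1 − 0.428×1.5 = 16.9 V.
V_CE = 16.9 V > 0.2 V confirms active-region operation.

I_C ≈ 0.43 mA, V_CE ≈ 17 V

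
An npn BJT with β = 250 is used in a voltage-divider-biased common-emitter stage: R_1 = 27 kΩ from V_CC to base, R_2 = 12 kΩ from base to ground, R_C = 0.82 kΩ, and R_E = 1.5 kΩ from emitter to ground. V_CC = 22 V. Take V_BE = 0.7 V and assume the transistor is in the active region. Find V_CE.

V_CE ≈ 13 V

Thevenize the base divider: V_Th = V_CC·R_2/(R_1+R_2) = 22×12/39 = 6.77 V, R_Th = R_1‖R_2 = 8.31 kΩ.
Base-emitter loop: V_Th = I_B·R_Th + V_BE + (β+1)I_B·R_E, so I_B = (6.77 − 0.7) / (8.31 + 251×1.5) = 0.0158 mA.
I_C = β·I_B = 250×0.0158 = 3.94 mA, and I_E = (β+1)I_B = 3.96 mA.
V_CE = V_CC − I_C·R_C − I_E·R_E = 22 − 3.94×0.82 − 3.96×1.5 = 12.8 V.
V_CE = 12.8 V > 0.2 V confirms active-region operation.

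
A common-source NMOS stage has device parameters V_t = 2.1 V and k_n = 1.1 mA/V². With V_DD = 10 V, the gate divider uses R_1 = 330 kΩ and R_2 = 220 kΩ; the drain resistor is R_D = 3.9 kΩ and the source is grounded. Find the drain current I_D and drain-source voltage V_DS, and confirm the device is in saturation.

V_G = V_DD·R_2/(R_1+R_2) = 10×220/550 = 4 V. With the source grounded, V_GS = V_G = 4 V.
Assume saturation: I_D = (k_n/2)(V_GS − V_t)² = (1.1/2)×(4 − 2.1)² = 0.55×1.9² = 1.99 mA.
V_DS = V_DD − I_D·R_D = 10 − 1.99×3.9 = 2.26 V.
Saturation requires V_DS ≥ V_GS − V_t = 1.9 V; 2.26 ≥ 1.9 ✓.

I_D ≈ 2 mA, V_DS ≈ 2.3 V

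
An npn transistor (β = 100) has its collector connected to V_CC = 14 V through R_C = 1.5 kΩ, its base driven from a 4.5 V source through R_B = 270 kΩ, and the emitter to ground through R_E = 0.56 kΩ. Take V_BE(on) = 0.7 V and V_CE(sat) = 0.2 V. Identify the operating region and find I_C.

active; I_C ≈ 1.2 mA

Assume active. Base-emitter loop: I_B = (V_BB − V_BE)/(R_B + (β+1)R_E) = (4.5 − 0.7)/(270 + 101×0.56) = 0.0116 mA.
I_C = β·I_B = 100×0.0116 = 1.16 mA.
V_CE = V_CC − I_C·R_C − I_E·R_E = 14 − 1.16×1.5 − 1.18×0.56 = 11.6 V > V_CE(sat), so the active-region assumption holds.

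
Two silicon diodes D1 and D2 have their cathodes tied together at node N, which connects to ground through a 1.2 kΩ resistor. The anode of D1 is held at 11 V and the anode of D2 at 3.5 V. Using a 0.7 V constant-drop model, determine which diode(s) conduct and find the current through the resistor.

Assume both conduct. Then node N would need to be at both 11−0.7 = 10.3 V and 3.5−0.7 = 2.8 V, which is impossible.
Assume only D1 conducts: V_N = 11 − 0.7 = 10.3 V, so I_R = 10.3/1.2 = 8.58 mA.
Check D2: its anode-to-cathode voltage is 3.5 − 10.3 = -6.8 V < 0.7 V, so it is off. The assumption is consistent.

Only D1 conducts; I_R ≈ 8.6 mA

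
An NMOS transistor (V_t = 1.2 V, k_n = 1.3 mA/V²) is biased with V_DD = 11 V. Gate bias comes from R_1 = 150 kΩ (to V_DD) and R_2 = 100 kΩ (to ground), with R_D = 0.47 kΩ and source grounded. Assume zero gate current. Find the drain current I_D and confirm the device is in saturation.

I_D ≈ 6.7 mA

V_G = V_DD·R_2/(R_1+R_2) = 11×100/250 = 4.4 V. With the source grounded, V_GS = V_G = 4.4 V.
Assume saturation: I_D = (k_n/2)(V_GS − V_t)² = (1.3/2)×(4.4 − 1.2)² = 0.65×3.2² = 6.66 mA.
V_DS = V_DD − I_D·R_D = 11 − 6.66×0.47 = 7.87 V.
Saturation requires V_DS ≥ V_GS − V_t = 3.2 V; 7.87 ≥ 3.2 ✓.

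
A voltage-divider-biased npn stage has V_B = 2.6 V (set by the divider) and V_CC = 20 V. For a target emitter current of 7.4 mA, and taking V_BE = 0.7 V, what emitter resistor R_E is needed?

V_E = V_B − V_BE = 2.6 − 0.7 = 1.9 V.
R_E = V_E / I_E = 1.9 / 7.4 = 0.257 kΩ.

R_E ≈ 0.26 kΩ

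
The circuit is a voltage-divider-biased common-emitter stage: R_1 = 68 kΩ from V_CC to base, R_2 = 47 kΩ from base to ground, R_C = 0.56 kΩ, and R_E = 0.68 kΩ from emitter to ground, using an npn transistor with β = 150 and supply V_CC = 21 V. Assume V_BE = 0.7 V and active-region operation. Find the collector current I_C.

Thevenize the base divider: V_Th = V_CC·R_2/(R_1+R_2) = 21×47/115 = 8.58 V, R_Th = R_1‖R_2 = 27.8 kΩ.
Base-emitter loop: V_Th = I_B·R_Th + V_BE + (β+1)I_B·R_E, so I_B = (8.58 − 0.7) / (27.8 + 151×0.68) = 0.0604 mA.
I_C = β·I_B = 150×0.0604 = 9.06 mA, and I_E = (β+1)I_B = 9.12 mA.
V_CE = V_CC − I_C·R_C − I_E·R_E = 21 − 9.06×0.56 − 9.12×0.68 = 9.72 V.
V_CE = 9.72 V > 0.2 V confirms active-region operation.

I_C ≈ 9.1 mA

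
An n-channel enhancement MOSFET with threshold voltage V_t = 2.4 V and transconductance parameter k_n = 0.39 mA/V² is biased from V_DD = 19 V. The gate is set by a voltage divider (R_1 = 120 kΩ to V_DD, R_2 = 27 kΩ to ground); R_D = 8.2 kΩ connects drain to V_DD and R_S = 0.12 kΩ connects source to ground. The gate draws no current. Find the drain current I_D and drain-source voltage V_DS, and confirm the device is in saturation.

I_D ≈ 0.22 mA, V_DS ≈ 17 V

V_G = V_DD·R_2/(R_1+R_2) = 19×27/147 = 3.49 V.
Assume saturation: I_D = (k_n/2)(V_GS − V_t)² with V_GS = V_G − I_D·R_S = 3.49 − 0.12·I_D.
Substituting gives 0.00281·I_D² − 1.05·I_D + 0.232 = 0, with roots I_D = 0.22 or 374 mA.
The root I_D = 374 mA gives V_GS = -41.4 V ≤ V_t, so take I_D = 0.22 mA.
Then V_GS = 3.46 V and V_DS = V_DD − I_D(R_D+R_S) = 19 − 0.22×8.32 = 17.2 V.
Saturation requires V_DS ≥ V_GS − V_t = 1.06 V; 17.2 ≥ 1.06 ✓.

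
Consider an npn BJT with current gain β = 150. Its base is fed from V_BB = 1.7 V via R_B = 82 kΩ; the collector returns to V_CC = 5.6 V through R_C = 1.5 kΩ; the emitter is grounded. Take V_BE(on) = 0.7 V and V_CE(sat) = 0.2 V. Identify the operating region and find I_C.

Assume active. Base-emitter loop: I_B = (V_BB − V_BE)/R_B = (1.7 − 0.7)/82 = 0.0122 mA.
I_C = β·I_B = 150×0.0122 = 1.83 mA.
V_CE = V_CC − I_C·R_C = 5.6 − 1.83×1.5 = 2.86 V > V_CE(sat), so the active-region assumption holds.

active; I_C ≈ 1.8 mA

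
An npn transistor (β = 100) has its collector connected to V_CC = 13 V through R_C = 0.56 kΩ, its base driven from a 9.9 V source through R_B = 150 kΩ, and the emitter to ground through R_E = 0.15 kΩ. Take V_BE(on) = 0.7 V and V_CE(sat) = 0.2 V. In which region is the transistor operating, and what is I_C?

Assume active. Base-emitter loop: I_B = (V_BB − V_BE)/(R_B + (β+1)R_E) = (9.9 − 0.7)/(150 + 101×0.15) = 0.0557 mA.
I_C = β·I_B = 100×0.0557 = 5.57 mA.
V_CE = V_CC − I_C·R_C − I_E·R_E = 13 − 5.57×0.56 − 5.63×0.15 = 9.04 V > V_CE(sat), so the active-region assumption holds.

active; I_C ≈ 5.6 mA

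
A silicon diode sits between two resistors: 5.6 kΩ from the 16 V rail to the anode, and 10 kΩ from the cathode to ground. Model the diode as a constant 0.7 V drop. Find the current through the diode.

I ≈ 0.98 mA

The two resistors are in series with the diode, so KVL gives 16 = I·5.6 + 0.7 + I·10.
I = (16 − 0.7) / (5.6 + 10) kΩ = 15.3 / 15.6 = 0.981 mA.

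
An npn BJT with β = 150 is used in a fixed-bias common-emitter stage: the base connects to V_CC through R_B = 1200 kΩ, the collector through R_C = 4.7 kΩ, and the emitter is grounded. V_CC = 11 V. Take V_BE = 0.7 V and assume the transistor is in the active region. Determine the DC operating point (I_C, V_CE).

I_C ≈ 1.3 mA, V_CE ≈ 4.9 V

Base loop: V_CC = I_B·R_B + V_BE, so I_B = (11 − 0.7)/1200 kΩ = 0.00858 mA.
In the active region I_C = β·I_B = 150 × 0.00858 = 1.29 mA.
Collector loop: V_CE = V_CC − I_C·R_C = 11 − 1.29×4.7 = 4.95 V.
Since V_CE = 4.95 V > V_CE(sat) ≈ 0.2 V, the transistor is in the active region as assumed.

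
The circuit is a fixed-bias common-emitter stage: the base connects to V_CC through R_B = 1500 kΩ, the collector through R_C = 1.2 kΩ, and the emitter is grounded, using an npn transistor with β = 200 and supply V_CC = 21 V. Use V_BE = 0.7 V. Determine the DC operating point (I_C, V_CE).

Base loop: V_CC = I_B·R_B + V_BE, so I_B = (21 − 0.7)/1500 kΩ = 0.0135 mA.
In the active region I_C = β·I_B = 200 × 0.0135 = 2.71 mA.
Collector loop: V_CE = V_CC − I_C·R_C = 21 − 2.71×1.2 = 17.8 V.
Since V_CE = 17.8 V > V_CE(sat) ≈ 0.2 V, the transistor is in the active region as assumed.

I_C ≈ 2.7 mA, V_CE ≈ 18 V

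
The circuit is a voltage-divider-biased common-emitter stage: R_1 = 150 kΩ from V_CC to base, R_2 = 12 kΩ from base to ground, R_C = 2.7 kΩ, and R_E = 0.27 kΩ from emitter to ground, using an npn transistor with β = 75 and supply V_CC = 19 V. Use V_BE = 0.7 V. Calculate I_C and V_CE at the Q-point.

Thevenize the base divider: V_Th = V_CC·R_2/(R_1+R_2) = 19×12/162 = 1.41 V, R_Th = R_1‖R_2 = 11.1 kΩ.
Base-emitter loop: V_Th = I_B·R_Th + V_BE + (β+1)I_B·R_E, so I_B = (1.41 − 0.7) / (11.1 + 76×0.27) = 0.0224 mA.
I_C = β·I_B = 75×0.0224 = 1.68 mA, and I_E = (β+1)I_B = 1.7 mA.
V_CE = V_CC − I_C·R_C − I_E·R_E = 19 − 1.68×2.7 − 1.7×0.27 = 14 V.
V_CE = 14 V > 0.2 V confirms active-region operation.

I_C ≈ 1.7 mA, V_CE ≈ 14 V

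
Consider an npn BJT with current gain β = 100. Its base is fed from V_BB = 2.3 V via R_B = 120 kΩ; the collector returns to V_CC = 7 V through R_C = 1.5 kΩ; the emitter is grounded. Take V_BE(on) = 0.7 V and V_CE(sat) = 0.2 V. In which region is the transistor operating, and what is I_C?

active; I_C ≈ 1.3 mA

Assume active. Base-emitter loop: I_B = (V_BB − V_BE)/R_B = (2.3 − 0.7)/120 = 0.0133 mA.
I_C = β·I_B = 100×0.0133 = 1.33 mA.
V_CE = V_CC − I_C·R_C = 7 − 1.33×1.5 = 5 V > V_CE(sat), so the active-region assumption holds.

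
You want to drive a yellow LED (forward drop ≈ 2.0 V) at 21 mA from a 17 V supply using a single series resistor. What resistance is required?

R ≈ 0.71 kΩ

The resistor drops V_S − V_D = 17 − 2.0 = 15 V at 21 mA.
R = 15 V / 21 mA = 0.714 kΩ.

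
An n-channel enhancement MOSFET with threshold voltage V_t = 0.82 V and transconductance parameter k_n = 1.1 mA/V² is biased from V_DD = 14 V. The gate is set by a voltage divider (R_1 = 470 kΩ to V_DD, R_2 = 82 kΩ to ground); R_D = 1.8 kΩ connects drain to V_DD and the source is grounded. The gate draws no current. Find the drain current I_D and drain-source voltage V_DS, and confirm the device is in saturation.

V_G = V_DD·R_2/(R_1+R_2) = 14×82/552 = 2.08 V. With the source grounded, V_GS = V_G = 2.08 V.
Assume saturation: I_D = (k_n/2)(V_GS − V_t)² = (1.1/2)×(2.08 − 0.82)² = 0.55×1.26² = 0.873 mA.
V_DS = V_DD − I_D·R_D = 14 − 0.873×1.8 = 12.4 V.
Saturation requires V_DS ≥ V_GS − V_t = 1.26 V; 12.4 ≥ 1.26 ✓.

I_D ≈ 0.87 mA, V_DS ≈ 12 V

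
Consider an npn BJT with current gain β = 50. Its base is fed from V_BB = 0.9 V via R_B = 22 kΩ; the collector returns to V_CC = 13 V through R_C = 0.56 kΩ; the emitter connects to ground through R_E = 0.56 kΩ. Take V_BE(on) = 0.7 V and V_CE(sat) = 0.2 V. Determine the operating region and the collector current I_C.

active; I_C ≈ 0.2 mA

Assume active. Base-emitter loop: I_B = (V_BB − V_BE)/(R_B + (β+1)R_E) = (0.9 − 0.7)/(22 + 51×0.56) = 0.00396 mA.
I_C = β·I_B = 50×0.00396 = 0.198 mA.
V_CE = V_CC − I_C·R_C − I_E·R_E = 13 − 0.198×0.56 − 0.202×0.56 = 12.8 V > V_CE(sat), so the active-region assumption holds.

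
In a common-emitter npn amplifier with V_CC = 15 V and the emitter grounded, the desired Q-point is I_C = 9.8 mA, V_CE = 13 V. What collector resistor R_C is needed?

R_C ≈ 0.2 kΩ

Collector loop: V_CC = I_C·R_C + V_CE.
R_C = (V_CC − V_CE)/I_C = (15 − 13)/9.8 = 0.204 kΩ.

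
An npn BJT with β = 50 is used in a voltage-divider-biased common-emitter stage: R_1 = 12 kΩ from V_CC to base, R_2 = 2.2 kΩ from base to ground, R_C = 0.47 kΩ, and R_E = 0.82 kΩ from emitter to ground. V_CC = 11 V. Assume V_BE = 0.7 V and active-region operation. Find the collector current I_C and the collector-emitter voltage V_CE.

Thevenize the base divider: V_Th = V_CC·R_2/(R_1+R_2) = 11×2.2/14.2 = 1.7 V, R_Th = R_1‖R_2 = 1.86 kΩ.
Base-emitter loop: V_Th = I_B·R_Th + V_BE + (β+1)I_B·R_E, so I_B = (1.7 − 0.7) / (1.86 + 51×0.82) = 0.023 mA.
I_C = β·I_B = 50×0.023 = 1.15 mA, and I_E = (β+1)I_B = 1.17 mA.
V_CE = V_CC − I_C·R_C − I_E·R_E = 11 − 1.15×0.47 − 1.17×0.82 = 9.5 V.
V_CE = 9.5 V > 0.2 V confirms active-region operation.

I_C ≈ 1.1 mA, V_CE ≈ 9.5 V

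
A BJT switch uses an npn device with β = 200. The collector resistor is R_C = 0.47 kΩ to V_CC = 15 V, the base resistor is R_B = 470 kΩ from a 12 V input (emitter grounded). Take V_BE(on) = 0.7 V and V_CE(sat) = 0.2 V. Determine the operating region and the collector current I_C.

Assume active. Base-emitter loop: I_B = (V_BB − V_BE)/R_B = (12 − 0.7)/470 = 0.024 mA.
I_C = β·I_B = 200×0.024 = 4.81 mA.
V_CE = V_CC − I_C·R_C = 15 − 4.81×0.47 = 12.7 V > V_CE(sat), so the active-region assumption holds.

active; I_C ≈ 4.8 mA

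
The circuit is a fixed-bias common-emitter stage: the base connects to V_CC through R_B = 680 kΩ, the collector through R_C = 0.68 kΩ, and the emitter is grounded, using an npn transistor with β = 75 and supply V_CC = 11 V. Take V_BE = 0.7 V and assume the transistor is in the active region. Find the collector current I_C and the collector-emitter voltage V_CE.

I_C ≈ 1.1 mA, V_CE ≈ 10 V

Base loop: V_CC = I_B·R_B + V_BE, so I_B = (11 − 0.7)/680 kΩ = 0.0151 mA.
In the active region I_C = β·I_B = 75 × 0.0151 = 1.14 mA.
Collector loop: V_CE = V_CC − I_C·R_C = 11 − 1.14×0.68 = 10.2 V.
Since V_CE = 10.2 V > V_CE(sat) ≈ 0.2 V, the transistor is in the active region as assumed.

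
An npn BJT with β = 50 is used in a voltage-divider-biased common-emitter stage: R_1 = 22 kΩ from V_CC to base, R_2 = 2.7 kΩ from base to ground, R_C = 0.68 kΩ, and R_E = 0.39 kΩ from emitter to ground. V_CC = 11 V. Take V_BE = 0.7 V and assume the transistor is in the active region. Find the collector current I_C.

Thevenize the base divider: V_Th = V_CC·R_2/(R_1+R_2) = 11×2.7/24.7 = 1.2 V, R_Th = R_1‖R_2 = 2.4 kΩ.
Base-emitter loop: V_Th = I_B·R_Th + V_BE + (β+1)I_B·R_E, so I_B = (1.2 − 0.7) / (2.4 + 51×0.39) = 0.0225 mA.
I_C = β·I_B = 50×0.0225 = 1.13 mA, and I_E = (β+1)I_B = 1.15 mA.
V_CE = V_CC − I_C·R_C − I_E·R_E = 11 − 1.13×0.68 − 1.15×0.39 = 9.79 V.
V_CE = 9.79 V > 0.2 V confirms active-region operation.

I_C ≈ 1.1 mA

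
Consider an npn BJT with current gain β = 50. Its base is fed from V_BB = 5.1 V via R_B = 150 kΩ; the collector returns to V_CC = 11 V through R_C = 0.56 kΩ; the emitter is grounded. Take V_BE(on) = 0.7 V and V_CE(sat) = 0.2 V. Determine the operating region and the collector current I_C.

Assume active. Base-emitter loop: I_B = (V_BB − V_BE)/R_B = (5.1 − 0.7)/150 = 0.0293 mA.
I_C = β·I_B = 50×0.0293 = 1.47 mA.
V_CE = V_CC − I_C·R_C = 11 − 1.47×0.56 = 10.2 V > V_CE(sat), so the active-region assumption holds.

active; I_C ≈ 1.5 mA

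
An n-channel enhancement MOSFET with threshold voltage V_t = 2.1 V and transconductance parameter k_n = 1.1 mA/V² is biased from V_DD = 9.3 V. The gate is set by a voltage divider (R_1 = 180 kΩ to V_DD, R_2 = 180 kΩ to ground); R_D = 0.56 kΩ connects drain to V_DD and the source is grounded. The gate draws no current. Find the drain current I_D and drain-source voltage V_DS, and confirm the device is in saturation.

V_G = V_DD·R_2/(R_1+R_2) = 9.3×180/360 = 4.65 V. With the source grounded, V_GS = V_G = 4.65 V.
Assume saturation: I_D = (k_n/2)(V_GS − V_t)² = (1.1/2)×(4.65 − 2.1)² = 0.55×2.55² = 3.58 mA.
V_DS = V_DD − I_D·R_D = 9.3 − 3.58×0.56 = 7.3 V.
Saturation requires V_DS ≥ V_GS − V_t = 2.55 V; 7.3 ≥ 2.55 ✓.

I_D ≈ 3.6 mA, V_DS ≈ 7.3 V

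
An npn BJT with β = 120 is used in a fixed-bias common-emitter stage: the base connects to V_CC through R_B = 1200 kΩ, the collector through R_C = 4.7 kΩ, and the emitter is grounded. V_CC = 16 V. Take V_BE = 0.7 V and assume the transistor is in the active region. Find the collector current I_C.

Base loop: V_CC = I_B·R_B + V_BE, so I_B = (16 − 0.7)/1200 kΩ = 0.0128 mA.
In the active region I_C = β·I_B = 120 × 0.0128 = 1.53 mA.
Collector loop: V_CE = V_CC − I_C·R_C = 16 − 1.53×4.7 = 8.81 V.
Since V_CE = 8.81 V > V_CE(sat) ≈ 0.2 V, the transistor is in the active region as assumed.

I_C ≈ 1.5 mA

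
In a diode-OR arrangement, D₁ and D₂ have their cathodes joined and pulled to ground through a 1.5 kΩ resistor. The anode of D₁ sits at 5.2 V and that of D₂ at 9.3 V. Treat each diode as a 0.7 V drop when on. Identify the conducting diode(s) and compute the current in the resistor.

Only D₂ conducts; I_R ≈ 5.7 mA

Assume both conduct. Then node N would need to be at both 5.2−0.7 = 4.5 V and 9.3−0.7 = 8.6 V, which is impossible.
Assume only D₂ conducts: V_N = 9.3 − 0.7 = 8.6 V, so I_R = 8.6/1.5 = 5.73 mA.
Check D₁: its anode-to-cathode voltage is 5.2 − 8.6 = -3.4 V < 0.7 V, so it is off. The assumption is consistent.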